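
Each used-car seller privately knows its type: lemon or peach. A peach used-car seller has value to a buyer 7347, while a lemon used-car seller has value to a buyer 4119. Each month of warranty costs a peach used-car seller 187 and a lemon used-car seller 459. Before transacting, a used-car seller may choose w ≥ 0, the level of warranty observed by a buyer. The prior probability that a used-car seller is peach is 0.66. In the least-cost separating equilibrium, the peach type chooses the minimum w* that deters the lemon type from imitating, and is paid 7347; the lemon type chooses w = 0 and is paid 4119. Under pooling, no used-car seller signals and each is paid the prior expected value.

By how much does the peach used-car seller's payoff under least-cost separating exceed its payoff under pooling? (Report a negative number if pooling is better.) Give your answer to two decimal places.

-217.59

Least-cost separating signal: w* solves 4119 = 7347 − 459·w*, so w* = (7347 − 4119)/459 ≈ 7.0327.
Peach type's separating payoff: 7347 − 187 × w* = 7347 − 187 × (7347 − 4119)/459 = 7347 − 603636/459 ≈ 6031.8889.
Pooling payoff: 0.66 × 7347 + 0.34 × 4119 = 6249.48.
Difference: 6031.8889 − 6249.48 = -217.5911, i.e. -217.59 to two decimal places.
The peach type would prefer the pooling outcome.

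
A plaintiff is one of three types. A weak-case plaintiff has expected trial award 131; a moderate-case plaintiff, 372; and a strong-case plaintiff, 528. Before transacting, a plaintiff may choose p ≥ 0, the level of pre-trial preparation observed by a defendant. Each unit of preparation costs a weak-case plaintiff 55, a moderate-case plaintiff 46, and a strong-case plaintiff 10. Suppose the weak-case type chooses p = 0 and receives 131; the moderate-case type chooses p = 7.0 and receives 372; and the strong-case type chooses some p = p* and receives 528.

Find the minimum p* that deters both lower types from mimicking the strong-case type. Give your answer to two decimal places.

Moderate-case type (on-path payoff 372 − 46×7.0 = 50) won't mimic when 50 ≥ 528 − 46·p*, i.e. p* ≥ 10.39.
Weak-case type (on-path payoff 131) won't mimic when 131 ≥ 528 − 55·p*, i.e. p* ≥ 7.22.
Both must hold, so p* = max(7.22, 10.39) = 10.39. The moderate-case type's constraint binds.

10.39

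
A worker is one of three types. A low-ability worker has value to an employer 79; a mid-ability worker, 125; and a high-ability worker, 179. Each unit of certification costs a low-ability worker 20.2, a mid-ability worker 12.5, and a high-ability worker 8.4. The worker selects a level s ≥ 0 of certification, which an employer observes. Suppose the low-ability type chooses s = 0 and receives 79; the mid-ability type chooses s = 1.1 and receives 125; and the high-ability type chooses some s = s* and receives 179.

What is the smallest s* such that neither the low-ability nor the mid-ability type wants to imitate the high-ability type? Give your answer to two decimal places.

Mid-ability type (on-path payoff 125 − 12.5×1.1 = 111.25) won't mimic when 111.25 ≥ 179 − 12.5·s*, i.e. s* ≥ 5.42.
Low-ability type (on-path payoff 79) won't mimic when 79 ≥ 179 − 20.2·s*, i.e. s* ≥ 4.95.
Both must hold, so s* = max(4.95, 5.42) = 5.42. The mid-ability type's constraint binds.

5.42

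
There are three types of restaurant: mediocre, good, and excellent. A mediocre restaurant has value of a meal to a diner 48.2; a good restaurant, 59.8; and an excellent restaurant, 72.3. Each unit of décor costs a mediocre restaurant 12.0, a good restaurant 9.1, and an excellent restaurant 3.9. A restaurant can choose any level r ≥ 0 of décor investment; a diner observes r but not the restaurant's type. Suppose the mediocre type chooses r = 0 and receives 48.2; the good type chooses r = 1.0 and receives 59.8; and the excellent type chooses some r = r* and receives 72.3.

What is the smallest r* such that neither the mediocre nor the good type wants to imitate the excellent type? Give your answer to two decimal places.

Good type (on-path payoff 59.8 − 9.1×1.0 = 50.7) won't mimic when 50.7 ≥ 72.3 − 9.1·r*, i.e. r* ≥ 2.37.
Mediocre type (on-path payoff 48.2) won't mimic when 48.2 ≥ 72.3 − 12.0·r*, i.e. r* ≥ 2.01.
Both must hold, so r* = max(2.01, 2.37) = 2.37. The good type's constraint binds.

2.37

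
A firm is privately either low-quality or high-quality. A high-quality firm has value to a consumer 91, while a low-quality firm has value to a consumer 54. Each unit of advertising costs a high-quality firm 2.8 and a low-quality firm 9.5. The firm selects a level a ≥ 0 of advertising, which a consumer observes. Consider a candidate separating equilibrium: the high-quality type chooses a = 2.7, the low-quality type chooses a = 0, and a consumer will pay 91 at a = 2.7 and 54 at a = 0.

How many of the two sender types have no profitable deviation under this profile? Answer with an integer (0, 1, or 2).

Low-quality type: stay at 0 → 54; mimic → 91 − 9.5 × 2.7 = 65.35. IC fails (54 < 65.35).
High-quality type: signal → 91 − 2.8 × 2.7 = 83.44; deviate to 0 → 54. IC holds (83.44 ≥ 54).
1 of 2 constraints hold, so this profile is not an equilibrium.

1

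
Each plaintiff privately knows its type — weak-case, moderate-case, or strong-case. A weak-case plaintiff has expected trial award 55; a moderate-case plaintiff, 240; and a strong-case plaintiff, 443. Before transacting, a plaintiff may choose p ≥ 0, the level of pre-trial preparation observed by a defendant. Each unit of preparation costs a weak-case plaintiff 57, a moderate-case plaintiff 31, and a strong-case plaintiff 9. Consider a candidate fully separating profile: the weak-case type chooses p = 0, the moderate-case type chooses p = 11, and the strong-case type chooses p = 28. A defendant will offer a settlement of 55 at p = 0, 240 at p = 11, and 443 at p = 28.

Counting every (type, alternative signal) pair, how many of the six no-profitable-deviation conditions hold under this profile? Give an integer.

Strong-case (own payoff 443 − 9×28 = 191): to p=0 gives 55 → no gain ✓; to p=11 gives 240 − 9×11 = 141 → no gain ✓.
Moderate-case (own payoff 240 − 31×11 = -101): to p=0 gives 55 → profitable ✗; to p=28 gives 443 − 31×28 = -425 → no gain ✓.
Weak-case (own payoff 55): to p=11 gives 240 − 57×11 = -387 → no gain ✓; to p=28 gives 443 − 57×28 = -1153 → no gain ✓.
5 of the 6 constraints hold; not an equilibrium.

5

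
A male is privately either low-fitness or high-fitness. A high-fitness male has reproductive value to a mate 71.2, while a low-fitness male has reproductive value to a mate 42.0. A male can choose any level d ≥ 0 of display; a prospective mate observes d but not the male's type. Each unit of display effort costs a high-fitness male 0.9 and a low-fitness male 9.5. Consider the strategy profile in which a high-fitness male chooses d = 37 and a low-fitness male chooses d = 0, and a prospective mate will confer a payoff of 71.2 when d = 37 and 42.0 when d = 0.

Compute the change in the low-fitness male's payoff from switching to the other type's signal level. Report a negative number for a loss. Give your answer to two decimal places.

Playing d = 0 the low-fitness male receives 42.0.
Deviating to d = 37 brings payment 71.2 at cost 9.5 × 37 = 351.5, netting -280.3.
Gain from deviating: -280.3 − 42.0 = -322.30.
The gain is negative, so the low-fitness type's incentive-compatibility constraint is satisfied.

-322.30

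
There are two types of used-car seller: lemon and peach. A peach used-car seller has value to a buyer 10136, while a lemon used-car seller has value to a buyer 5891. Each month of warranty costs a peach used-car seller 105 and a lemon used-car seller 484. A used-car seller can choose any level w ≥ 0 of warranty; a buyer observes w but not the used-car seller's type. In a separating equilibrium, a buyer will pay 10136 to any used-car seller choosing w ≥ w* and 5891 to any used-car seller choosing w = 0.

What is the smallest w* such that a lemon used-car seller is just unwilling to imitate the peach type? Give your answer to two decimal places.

A lemon used-car seller choosing w = 0 receives 5891.
Imitating at w* instead would pay 10136 at cost 484·w*, netting 10136 − 484·w*.
Indifference: 5891 = 10136 − 484·w*, so w* = (10136 − 5891) / 484 ≈ 8.77.
At w* the lemon type's incentive constraint just binds; the peach type strictly prefers w* since its per-unit cost is lower.

8.77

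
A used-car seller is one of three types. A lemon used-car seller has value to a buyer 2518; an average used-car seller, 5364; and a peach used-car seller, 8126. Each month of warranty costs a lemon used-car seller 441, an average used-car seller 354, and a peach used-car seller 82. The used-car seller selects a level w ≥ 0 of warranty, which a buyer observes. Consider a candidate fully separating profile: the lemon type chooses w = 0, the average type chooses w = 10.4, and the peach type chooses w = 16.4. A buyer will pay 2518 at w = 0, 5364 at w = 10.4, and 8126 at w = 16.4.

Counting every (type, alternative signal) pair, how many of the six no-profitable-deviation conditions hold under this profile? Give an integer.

4

Average (own payoff 5364 − 354×10.4 = 1682.4): to w=0 gives 2518 → profitable ✗; to w=16.4 gives 8126 − 354×16.4 = 2320.4 → profitable ✗.
Peach (own payoff 8126 − 82×16.4 = 6781.2): to w=0 gives 2518 → no gain ✓; to w=10.4 gives 5364 − 82×10.4 = 4511.2 → no gain ✓.
Lemon (own payoff 2518): to w=10.4 gives 5364 − 441×10.4 = 777.6 → no gain ✓; to w=16.4 gives 8126 − 441×16.4 = 893.6 → no gain ✓.
4 of the 6 constraints hold; not an equilibrium.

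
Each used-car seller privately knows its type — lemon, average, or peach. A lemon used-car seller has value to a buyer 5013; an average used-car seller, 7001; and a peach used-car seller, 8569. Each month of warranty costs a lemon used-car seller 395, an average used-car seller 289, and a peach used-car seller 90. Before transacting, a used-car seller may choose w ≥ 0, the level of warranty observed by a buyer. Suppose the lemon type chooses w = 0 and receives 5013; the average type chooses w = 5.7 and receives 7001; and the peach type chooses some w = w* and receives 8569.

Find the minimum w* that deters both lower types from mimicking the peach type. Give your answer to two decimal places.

Average type (on-path payoff 7001 − 289×5.7 = 5353.7) won't mimic when 5353.7 ≥ 8569 − 289·w*, i.e. w* ≥ 11.13.
Lemon type (on-path payoff 5013) won't mimic when 5013 ≥ 8569 − 395·w*, i.e. w* ≥ 9.00.
Both must hold, so w* = max(9.00, 11.13) = 11.13. The average type's constraint binds.

11.13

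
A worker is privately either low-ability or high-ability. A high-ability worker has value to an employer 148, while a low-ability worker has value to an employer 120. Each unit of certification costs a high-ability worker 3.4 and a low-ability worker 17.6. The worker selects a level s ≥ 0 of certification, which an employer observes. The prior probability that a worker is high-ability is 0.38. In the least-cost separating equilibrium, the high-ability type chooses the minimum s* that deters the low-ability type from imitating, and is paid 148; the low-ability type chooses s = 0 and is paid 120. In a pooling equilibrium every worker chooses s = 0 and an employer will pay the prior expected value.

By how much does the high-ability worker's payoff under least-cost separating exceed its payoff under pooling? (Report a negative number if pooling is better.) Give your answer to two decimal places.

11.95

Least-cost separating signal: s* solves 120 = 148 − 17.6·s*, so s* = (148 − 120)/17.6 ≈ 1.5909.
High-ability type's separating payoff: 148 − 3.4 × s* = 148 − 3.4 × (148 − 120)/17.6 = 148 − 95.2/17.6 ≈ 142.5909.
Pooling payoff: 0.38 × 148 + 0.62 × 120 = 130.64.
Difference: 142.5909 − 130.64 = 11.9509, i.e. 11.95 to two decimal places.
The high-ability type prefers to separate.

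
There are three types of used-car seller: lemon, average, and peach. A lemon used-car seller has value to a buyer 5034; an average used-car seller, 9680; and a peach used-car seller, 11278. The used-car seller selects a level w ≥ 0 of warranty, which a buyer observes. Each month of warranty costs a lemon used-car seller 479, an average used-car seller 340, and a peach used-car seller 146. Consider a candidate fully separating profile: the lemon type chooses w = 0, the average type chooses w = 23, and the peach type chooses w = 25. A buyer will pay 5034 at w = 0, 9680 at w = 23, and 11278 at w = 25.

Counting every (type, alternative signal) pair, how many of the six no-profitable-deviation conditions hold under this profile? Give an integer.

4

Average (own payoff 9680 − 340×23 = 1860): to w=0 gives 5034 → profitable ✗; to w=25 gives 11278 − 340×25 = 2778 → profitable ✗.
Lemon (own payoff 5034): to w=23 gives 9680 − 479×23 = -1337 → no gain ✓; to w=25 gives 11278 − 479×25 = -697 → no gain ✓.
Peach (own payoff 11278 − 146×25 = 7628): to w=0 gives 5034 → no gain ✓; to w=23 gives 9680 − 146×23 = 6322 → no gain ✓.
4 of the 6 constraints hold; not an equilibrium.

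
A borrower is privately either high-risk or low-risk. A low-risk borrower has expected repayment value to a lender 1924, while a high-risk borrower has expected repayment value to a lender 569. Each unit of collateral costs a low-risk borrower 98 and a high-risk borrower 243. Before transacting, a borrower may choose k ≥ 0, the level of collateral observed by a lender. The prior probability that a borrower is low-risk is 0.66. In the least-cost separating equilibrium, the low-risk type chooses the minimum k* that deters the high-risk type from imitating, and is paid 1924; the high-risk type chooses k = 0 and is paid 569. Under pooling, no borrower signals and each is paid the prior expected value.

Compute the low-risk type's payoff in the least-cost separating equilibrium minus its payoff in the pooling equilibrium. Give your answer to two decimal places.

-85.76

Least-cost separating signal: k* solves 569 = 1924 − 243·k*, so k* = (1924 − 569)/243 ≈ 5.5761.
Low-risk type's separating payoff: 1924 − 98 × k* = 1924 − 98 × (1924 − 569)/243 = 1924 − 132790/243 ≈ 1377.5391.
Pooling payoff: 0.66 × 1924 + 0.34 × 569 = 1463.3.
Difference: 1377.5391 − 1463.3 = -85.7609, i.e. -85.76 to two decimal places.
The low-risk type would prefer the pooling outcome.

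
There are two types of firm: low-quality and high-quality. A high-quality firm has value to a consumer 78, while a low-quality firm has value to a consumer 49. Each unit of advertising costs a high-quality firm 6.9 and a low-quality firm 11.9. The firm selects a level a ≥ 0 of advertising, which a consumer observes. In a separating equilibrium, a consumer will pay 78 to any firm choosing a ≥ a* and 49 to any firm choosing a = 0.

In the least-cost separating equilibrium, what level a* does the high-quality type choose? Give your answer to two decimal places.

A low-quality firm choosing a = 0 receives 49.
Imitating at a* instead would pay 78 at cost 11.9·a*, netting 78 − 11.9·a*.
Indifference: 49 = 78 − 11.9·a*, so a* = (78 − 49) / 11.9 ≈ 2.44.
At a* the low-quality type's incentive constraint just binds; the high-quality type strictly prefers a* since its per-unit cost is lower.

2.44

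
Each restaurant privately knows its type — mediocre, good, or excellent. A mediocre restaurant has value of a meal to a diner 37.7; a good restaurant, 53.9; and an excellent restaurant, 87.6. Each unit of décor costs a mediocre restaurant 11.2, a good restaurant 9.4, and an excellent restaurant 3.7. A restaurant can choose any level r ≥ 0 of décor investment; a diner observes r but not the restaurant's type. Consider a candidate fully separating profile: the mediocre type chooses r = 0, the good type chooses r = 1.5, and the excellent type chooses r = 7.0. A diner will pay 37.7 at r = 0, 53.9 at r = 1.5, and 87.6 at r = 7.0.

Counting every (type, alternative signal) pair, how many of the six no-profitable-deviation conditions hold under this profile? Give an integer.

Excellent (own payoff 87.6 − 3.7×7.0 = 61.7): to r=0 gives 37.7 → no gain ✓; to r=1.5 gives 53.9 − 3.7×1.5 = 48.35 → no gain ✓.
Mediocre (own payoff 37.7): to r=1.5 gives 53.9 − 11.2×1.5 = 37.1 → no gain ✓; to r=7.0 gives 87.6 − 11.2×7.0 = 9.2 → no gain ✓.
Good (own payoff 53.9 − 9.4×1.5 = 39.8): to r=0 gives 37.7 → no gain ✓; to r=7.0 gives 87.6 − 9.4×7.0 = 21.8 → no gain ✓.
6 of the 6 constraints hold; this profile is a separating equilibrium.

6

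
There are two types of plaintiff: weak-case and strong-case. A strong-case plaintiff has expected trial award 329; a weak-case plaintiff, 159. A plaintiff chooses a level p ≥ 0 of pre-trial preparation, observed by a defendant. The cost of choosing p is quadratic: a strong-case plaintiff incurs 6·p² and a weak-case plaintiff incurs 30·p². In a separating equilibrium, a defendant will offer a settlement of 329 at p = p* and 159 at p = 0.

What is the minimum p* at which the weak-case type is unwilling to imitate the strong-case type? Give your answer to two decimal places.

2.38

The weak-case type at p = 0 receives 159; imitating at p* yields 329 − 30·p*².
Indifference: 159 = 329 − 30·p*², so p*² = (329 − 159) / 30 ≈ 5.6667.
p* = √5.6667 ≈ 2.38.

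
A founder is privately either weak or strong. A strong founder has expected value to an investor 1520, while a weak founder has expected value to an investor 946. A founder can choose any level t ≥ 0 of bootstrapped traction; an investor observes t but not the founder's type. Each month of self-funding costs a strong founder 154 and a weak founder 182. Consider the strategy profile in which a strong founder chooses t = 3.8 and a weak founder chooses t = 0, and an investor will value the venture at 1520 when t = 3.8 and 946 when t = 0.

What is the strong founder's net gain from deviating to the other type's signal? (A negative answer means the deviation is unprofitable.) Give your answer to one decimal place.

Playing t = 3.8 the strong founder receives 1520 − 154 × 3.8 = 934.8.
Deviating to t = 0 yields 946 instead.
Gain from deviating: 946 − 934.8 = 11.2.
The gain is positive, so the strong type's incentive-compatibility constraint is violated — this profile is not a separating equilibrium.

11.2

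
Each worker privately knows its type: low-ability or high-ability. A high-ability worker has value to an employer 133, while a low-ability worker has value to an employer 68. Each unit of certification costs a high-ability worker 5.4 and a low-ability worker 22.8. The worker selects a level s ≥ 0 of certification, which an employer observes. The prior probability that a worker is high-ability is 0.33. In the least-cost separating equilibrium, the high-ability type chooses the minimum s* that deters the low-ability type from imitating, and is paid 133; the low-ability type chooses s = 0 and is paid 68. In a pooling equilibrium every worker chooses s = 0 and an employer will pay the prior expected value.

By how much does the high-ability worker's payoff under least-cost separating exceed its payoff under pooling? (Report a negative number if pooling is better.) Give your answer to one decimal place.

Least-cost separating signal: s* solves 68 = 133 − 22.8·s*, so s* = (133 − 68)/22.8 ≈ 2.8509.
High-ability type's separating payoff: 133 − 5.4 × s* = 133 − 5.4 × (133 − 68)/22.8 = 133 − 351/22.8 ≈ 117.605.
Pooling payoff: 0.33 × 133 + 0.67 × 68 = 89.45.
Difference: 117.605 − 89.45 = 28.155, i.e. 28.2 to one decimal place.
The high-ability type prefers to separate.

28.2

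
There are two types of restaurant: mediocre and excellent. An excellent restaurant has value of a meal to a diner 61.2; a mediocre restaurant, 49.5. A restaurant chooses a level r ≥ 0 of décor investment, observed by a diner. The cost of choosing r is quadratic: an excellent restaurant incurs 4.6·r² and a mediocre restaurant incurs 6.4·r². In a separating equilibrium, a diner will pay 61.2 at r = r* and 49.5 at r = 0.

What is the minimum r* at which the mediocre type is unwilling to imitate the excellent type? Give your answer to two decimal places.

The mediocre type at r = 0 receives 49.5; imitating at r* yields 61.2 − 6.4·r*².
Indifference: 49.5 = 61.2 − 6.4·r*², so r*² = (61.2 − 49.5) / 6.4 ≈ 1.8281.
r* = √1.8281 ≈ 1.35.

1.35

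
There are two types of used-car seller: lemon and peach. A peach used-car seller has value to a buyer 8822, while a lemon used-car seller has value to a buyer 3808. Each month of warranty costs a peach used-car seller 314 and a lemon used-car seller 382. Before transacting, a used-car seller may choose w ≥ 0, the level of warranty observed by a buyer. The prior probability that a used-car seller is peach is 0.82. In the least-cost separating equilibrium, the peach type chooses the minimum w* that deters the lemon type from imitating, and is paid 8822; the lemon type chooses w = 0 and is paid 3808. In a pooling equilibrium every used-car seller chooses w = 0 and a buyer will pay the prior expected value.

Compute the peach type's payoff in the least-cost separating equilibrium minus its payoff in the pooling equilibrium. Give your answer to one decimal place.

-3218.9

Least-cost separating signal: w* solves 3808 = 8822 − 382·w*, so w* = (8822 − 3808)/382 ≈ 13.1257.
Peach type's separating payoff: 8822 − 314 × w* = 8822 − 314 × (8822 − 3808)/382 = 8822 − 1574396/382 ≈ 4700.545.
Pooling payoff: 0.82 × 8822 + 0.18 × 3808 = 7919.48.
Difference: 4700.545 − 7919.48 = -3218.935, i.e. -3218.9 to one decimal place.
The peach type would prefer the pooling outcome.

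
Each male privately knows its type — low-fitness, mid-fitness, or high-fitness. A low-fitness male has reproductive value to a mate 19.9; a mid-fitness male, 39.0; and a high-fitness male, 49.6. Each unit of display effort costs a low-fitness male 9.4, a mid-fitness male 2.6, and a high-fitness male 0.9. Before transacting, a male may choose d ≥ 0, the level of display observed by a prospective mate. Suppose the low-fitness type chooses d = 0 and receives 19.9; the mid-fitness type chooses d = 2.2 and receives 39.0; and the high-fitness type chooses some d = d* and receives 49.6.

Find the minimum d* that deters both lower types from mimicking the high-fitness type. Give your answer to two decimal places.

6.28

Low-fitness type (on-path payoff 19.9) won't mimic when 19.9 ≥ 49.6 − 9.4·d*, i.e. d* ≥ 3.16.
Mid-fitness type (on-path payoff 39.0 − 2.6×2.2 = 33.28) won't mimic when 33.28 ≥ 49.6 − 2.6·d*, i.e. d* ≥ 6.28.
Both must hold, so d* = max(3.16, 6.28) = 6.28. The mid-fitness type's constraint binds.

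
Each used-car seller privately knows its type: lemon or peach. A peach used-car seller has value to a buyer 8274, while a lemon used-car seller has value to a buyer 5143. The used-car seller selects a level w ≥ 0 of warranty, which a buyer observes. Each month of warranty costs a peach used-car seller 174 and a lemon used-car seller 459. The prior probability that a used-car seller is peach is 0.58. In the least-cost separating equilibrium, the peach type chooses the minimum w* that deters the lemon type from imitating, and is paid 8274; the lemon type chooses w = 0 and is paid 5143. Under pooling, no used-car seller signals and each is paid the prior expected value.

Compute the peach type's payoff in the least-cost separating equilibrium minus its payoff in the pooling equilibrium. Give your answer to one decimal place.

Least-cost separating signal: w* solves 5143 = 8274 − 459·w*, so w* = (8274 − 5143)/459 ≈ 6.8214.
Peach type's separating payoff: 8274 − 174 × w* = 8274 − 174 × (8274 − 5143)/459 = 8274 − 544794/459 ≈ 7087.085.
Pooling payoff: 0.58 × 8274 + 0.42 × 5143 = 6958.98.
Difference: 7087.085 − 6958.98 = 128.105, i.e. 128.1 to one decimal place.
The peach type prefers to separate.

128.1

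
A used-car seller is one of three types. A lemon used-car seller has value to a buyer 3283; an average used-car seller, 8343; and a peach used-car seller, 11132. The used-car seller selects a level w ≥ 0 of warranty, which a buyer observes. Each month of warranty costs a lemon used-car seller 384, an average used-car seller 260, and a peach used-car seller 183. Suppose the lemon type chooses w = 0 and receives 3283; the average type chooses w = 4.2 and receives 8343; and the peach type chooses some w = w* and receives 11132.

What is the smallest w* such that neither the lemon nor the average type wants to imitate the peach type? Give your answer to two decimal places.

Lemon type (on-path payoff 3283) won't mimic when 3283 ≥ 11132 − 384·w*, i.e. w* ≥ 20.44.
Average type (on-path payoff 8343 − 260×4.2 = 7251) won't mimic when 7251 ≥ 11132 − 260·w*, i.e. w* ≥ 14.93.
Both must hold, so w* = max(20.44, 14.93) = 20.44. The lemon type's constraint binds.

20.44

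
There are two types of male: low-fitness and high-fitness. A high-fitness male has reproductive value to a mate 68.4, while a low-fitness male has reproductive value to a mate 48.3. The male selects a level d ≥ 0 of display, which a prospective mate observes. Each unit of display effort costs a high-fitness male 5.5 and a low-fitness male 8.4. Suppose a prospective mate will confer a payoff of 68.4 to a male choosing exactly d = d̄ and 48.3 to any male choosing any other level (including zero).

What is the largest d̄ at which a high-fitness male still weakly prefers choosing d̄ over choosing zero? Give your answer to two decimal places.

3.65

Choosing d̄ yields the high-fitness type 68.4 − 5.5·d̄; choosing zero yields 48.3.
The high-fitness type is indifferent at 68.4 − 5.5·d̄ = 48.3, i.e. d̄ = (68.4 − 48.3) / 5.5 ≈ 3.65.
For any d̄ above 3.65 the high-fitness type would rather pool at zero, so separation collapses.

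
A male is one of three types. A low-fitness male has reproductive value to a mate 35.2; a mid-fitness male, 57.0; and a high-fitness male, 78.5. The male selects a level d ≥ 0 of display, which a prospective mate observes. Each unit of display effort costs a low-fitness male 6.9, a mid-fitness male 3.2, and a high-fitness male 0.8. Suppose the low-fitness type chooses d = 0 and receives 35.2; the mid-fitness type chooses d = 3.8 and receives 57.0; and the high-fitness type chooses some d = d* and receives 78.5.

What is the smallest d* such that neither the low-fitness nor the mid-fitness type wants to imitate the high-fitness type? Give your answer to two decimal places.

Mid-fitness type (on-path payoff 57.0 − 3.2×3.8 = 44.84) won't mimic when 44.84 ≥ 78.5 − 3.2·d*, i.e. d* ≥ 10.52.
Low-fitness type (on-path payoff 35.2) won't mimic when 35.2 ≥ 78.5 − 6.9·d*, i.e. d* ≥ 6.28.
Both must hold, so d* = max(6.28, 10.52) = 10.52. The mid-fitness type's constraint binds.

10.52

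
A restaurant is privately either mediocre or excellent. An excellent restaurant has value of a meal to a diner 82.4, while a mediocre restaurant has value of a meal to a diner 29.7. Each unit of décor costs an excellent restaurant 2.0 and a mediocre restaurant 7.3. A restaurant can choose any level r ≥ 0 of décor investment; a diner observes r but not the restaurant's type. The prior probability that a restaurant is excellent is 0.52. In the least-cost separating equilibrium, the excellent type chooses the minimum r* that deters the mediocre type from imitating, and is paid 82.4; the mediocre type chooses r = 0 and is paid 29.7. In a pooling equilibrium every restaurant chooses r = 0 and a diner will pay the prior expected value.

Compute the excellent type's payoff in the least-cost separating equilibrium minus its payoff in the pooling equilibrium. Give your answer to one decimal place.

Least-cost separating signal: r* solves 29.7 = 82.4 − 7.3·r*, so r* = (82.4 − 29.7)/7.3 ≈ 7.2192.
Excellent type's separating payoff: 82.4 − 2.0 × r* = 82.4 − 2.0 × (82.4 − 29.7)/7.3 = 82.4 − 105.4/7.3 ≈ 67.962.
Pooling payoff: 0.52 × 82.4 + 0.48 × 29.7 = 57.104.
Difference: 67.962 − 57.104 = 10.858, i.e. 10.9 to one decimal place.
The excellent type prefers to separate.

10.9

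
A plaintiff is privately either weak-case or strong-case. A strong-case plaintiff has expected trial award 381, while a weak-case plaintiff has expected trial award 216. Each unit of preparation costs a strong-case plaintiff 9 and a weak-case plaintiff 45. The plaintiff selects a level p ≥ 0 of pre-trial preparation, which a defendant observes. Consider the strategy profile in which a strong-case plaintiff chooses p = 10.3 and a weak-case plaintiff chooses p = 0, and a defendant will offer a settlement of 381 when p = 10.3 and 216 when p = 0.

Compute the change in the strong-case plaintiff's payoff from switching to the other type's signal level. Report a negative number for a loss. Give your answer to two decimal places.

Playing p = 10.3 the strong-case plaintiff receives 381 − 9 × 10.3 = 288.3.
Deviating to p = 0 yields 216 instead.
Gain from deviating: 216 − 288.3 = -72.30.
The gain is negative, so the strong-case type's incentive-compatibility constraint is satisfied.

-72.30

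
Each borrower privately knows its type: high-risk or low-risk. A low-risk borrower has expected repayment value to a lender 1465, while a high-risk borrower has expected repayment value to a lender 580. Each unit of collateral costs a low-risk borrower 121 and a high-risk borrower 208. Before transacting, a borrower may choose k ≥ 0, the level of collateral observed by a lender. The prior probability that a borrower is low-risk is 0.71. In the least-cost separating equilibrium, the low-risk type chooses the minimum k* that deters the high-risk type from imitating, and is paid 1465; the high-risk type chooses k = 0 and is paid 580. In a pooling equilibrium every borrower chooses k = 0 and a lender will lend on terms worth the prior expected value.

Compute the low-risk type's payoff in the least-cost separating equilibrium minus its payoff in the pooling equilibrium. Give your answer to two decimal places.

-258.18

Least-cost separating signal: k* solves 580 = 1465 − 208·k*, so k* = (1465 − 580)/208 ≈ 4.2548.
Low-risk type's separating payoff: 1465 − 121 × k* = 1465 − 121 × (1465 − 580)/208 = 1465 − 107085/208 ≈ 950.1683.
Pooling payoff: 0.71 × 1465 + 0.29 × 580 = 1208.35.
Difference: 950.1683 − 1208.35 = -258.1817, i.e. -258.18 to two decimal places.
The low-risk type would prefer the pooling outcome.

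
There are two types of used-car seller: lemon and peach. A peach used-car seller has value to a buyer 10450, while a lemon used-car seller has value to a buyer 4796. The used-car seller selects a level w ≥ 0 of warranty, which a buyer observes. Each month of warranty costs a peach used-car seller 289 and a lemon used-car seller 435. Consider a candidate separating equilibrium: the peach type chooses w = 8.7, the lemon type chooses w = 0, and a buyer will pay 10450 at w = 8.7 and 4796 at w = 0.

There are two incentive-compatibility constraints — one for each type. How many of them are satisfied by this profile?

1

Peach type: signal → 10450 − 289 × 8.7 = 7935.7; deviate to 0 → 4796. IC holds (7935.7 ≥ 4796).
Lemon type: stay at 0 → 4796; mimic → 10450 − 435 × 8.7 = 6665.5. IC fails (4796 < 6665.5).
1 of 2 constraints hold, so this profile is not an equilibrium.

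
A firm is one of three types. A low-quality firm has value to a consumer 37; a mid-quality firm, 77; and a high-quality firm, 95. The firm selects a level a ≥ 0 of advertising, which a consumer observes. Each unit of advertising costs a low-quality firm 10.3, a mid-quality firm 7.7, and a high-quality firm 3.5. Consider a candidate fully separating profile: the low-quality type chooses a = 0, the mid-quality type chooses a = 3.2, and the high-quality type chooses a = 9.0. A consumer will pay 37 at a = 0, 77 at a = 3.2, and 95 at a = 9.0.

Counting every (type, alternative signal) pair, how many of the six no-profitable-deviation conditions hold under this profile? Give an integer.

High-quality (own payoff 95 − 3.5×9.0 = 63.5): to a=0 gives 37 → no gain ✓; to a=3.2 gives 77 − 3.5×3.2 = 65.8 → profitable ✗.
Low-quality (own payoff 37): to a=3.2 gives 77 − 10.3×3.2 = 44.04 → profitable ✗; to a=9.0 gives 95 − 10.3×9.0 = 2.3 → no gain ✓.
Mid-quality (own payoff 77 − 7.7×3.2 = 52.36): to a=0 gives 37 → no gain ✓; to a=9.0 gives 95 − 7.7×9.0 = 25.7 → no gain ✓.
4 of the 6 constraints hold; not an equilibrium.

4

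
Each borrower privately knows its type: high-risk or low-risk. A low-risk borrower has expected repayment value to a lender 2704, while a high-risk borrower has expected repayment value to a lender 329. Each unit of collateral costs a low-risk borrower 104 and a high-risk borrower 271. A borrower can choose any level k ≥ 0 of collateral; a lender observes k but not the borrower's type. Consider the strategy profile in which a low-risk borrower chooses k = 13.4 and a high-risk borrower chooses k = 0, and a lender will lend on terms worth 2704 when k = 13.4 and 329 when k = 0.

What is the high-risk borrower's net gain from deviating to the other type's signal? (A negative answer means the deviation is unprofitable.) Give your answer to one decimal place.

-1256.4

Playing k = 0 the high-risk borrower receives 329.
Deviating to k = 13.4 brings payment 2704 at cost 271 × 13.4 = 3631.4, netting -927.4.
Gain from deviating: -927.4 − 329 = -1256.4.
The gain is negative, so the high-risk type's incentive-compatibility constraint is satisfied.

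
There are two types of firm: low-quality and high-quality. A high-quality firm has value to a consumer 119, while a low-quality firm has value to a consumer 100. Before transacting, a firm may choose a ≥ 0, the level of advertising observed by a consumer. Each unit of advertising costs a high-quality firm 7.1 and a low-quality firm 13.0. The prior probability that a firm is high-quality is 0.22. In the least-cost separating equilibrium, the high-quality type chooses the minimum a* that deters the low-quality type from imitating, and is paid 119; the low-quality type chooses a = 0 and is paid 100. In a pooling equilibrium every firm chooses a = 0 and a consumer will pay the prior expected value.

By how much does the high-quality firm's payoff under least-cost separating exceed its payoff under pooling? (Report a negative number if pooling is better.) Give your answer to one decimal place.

Least-cost separating signal: a* solves 100 = 119 − 13.0·a*, so a* = (119 − 100)/13.0 ≈ 1.4615.
High-quality type's separating payoff: 119 − 7.1 × a* = 119 − 7.1 × (119 − 100)/13.0 = 119 − 134.9/13.0 ≈ 108.623.
Pooling payoff: 0.22 × 119 + 0.78 × 100 = 104.18.
Difference: 108.623 − 104.18 = 4.443, i.e. 4.4 to one decimal place.
The high-quality type prefers to separate.

4.4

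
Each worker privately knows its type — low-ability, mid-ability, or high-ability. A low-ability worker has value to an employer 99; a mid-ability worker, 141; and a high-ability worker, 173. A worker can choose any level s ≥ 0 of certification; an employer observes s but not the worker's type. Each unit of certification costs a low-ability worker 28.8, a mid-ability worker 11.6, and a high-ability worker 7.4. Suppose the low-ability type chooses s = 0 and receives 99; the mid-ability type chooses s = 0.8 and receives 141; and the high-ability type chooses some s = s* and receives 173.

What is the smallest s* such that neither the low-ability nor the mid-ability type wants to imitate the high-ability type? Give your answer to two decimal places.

Low-ability type (on-path payoff 99) won't mimic when 99 ≥ 173 − 28.8·s*, i.e. s* ≥ 2.57.
Mid-ability type (on-path payoff 141 − 11.6×0.8 = 131.72) won't mimic when 131.72 ≥ 173 − 11.6·s*, i.e. s* ≥ 3.56.
Both must hold, so s* = max(2.57, 3.56) = 3.56. The mid-ability type's constraint binds.

3.56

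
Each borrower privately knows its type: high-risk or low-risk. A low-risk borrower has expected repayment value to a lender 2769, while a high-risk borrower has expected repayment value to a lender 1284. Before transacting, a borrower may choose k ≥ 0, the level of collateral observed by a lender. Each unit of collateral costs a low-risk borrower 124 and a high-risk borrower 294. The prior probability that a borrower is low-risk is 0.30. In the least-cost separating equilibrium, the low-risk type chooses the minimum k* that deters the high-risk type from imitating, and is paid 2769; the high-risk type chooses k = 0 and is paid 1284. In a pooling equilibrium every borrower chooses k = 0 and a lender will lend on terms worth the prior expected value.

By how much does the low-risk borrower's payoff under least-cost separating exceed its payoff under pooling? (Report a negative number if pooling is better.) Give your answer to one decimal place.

Least-cost separating signal: k* solves 1284 = 2769 − 294·k*, so k* = (2769 − 1284)/294 ≈ 5.0510.
Low-risk type's separating payoff: 2769 − 124 × k* = 2769 − 124 × (2769 − 1284)/294 = 2769 − 184140/294 ≈ 2142.673.
Pooling payoff: 0.30 × 2769 + 0.70 × 1284 = 1729.5.
Difference: 2142.673 − 1729.5 = 413.173, i.e. 413.2 to one decimal place.
The low-risk type prefers to separate.

413.2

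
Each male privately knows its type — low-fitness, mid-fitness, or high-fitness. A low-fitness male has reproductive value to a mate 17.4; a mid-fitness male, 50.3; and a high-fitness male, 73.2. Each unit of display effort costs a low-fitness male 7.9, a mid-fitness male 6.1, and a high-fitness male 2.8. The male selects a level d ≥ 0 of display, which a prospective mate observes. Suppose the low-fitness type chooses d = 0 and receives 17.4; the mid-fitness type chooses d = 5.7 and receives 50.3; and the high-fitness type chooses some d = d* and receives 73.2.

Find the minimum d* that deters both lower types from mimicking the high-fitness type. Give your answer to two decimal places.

9.45

Mid-fitness type (on-path payoff 50.3 − 6.1×5.7 = 15.53) won't mimic when 15.53 ≥ 73.2 − 6.1·d*, i.e. d* ≥ 9.45.
Low-fitness type (on-path payoff 17.4) won't mimic when 17.4 ≥ 73.2 − 7.9·d*, i.e. d* ≥ 7.06.
Both must hold, so d* = max(7.06, 9.45) = 9.45. The mid-fitness type's constraint binds.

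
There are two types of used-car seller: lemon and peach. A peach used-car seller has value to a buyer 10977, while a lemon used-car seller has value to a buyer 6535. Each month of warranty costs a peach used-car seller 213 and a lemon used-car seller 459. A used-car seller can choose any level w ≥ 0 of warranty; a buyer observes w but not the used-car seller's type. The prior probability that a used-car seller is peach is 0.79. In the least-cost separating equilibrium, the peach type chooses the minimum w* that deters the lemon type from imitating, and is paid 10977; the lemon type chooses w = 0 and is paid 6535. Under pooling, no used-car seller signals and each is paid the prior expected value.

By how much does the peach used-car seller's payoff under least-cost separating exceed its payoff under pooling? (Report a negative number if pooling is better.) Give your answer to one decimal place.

Least-cost separating signal: w* solves 6535 = 10977 − 459·w*, so w* = (10977 − 6535)/459 ≈ 9.6776.
Peach type's separating payoff: 10977 − 213 × w* = 10977 − 213 × (10977 − 6535)/459 = 10977 − 946146/459 ≈ 8915.680.
Pooling payoff: 0.79 × 10977 + 0.21 × 6535 = 10044.18.
Difference: 8915.680 − 10044.18 = -1128.5.
The peach type would prefer the pooling outcome.

-1128.5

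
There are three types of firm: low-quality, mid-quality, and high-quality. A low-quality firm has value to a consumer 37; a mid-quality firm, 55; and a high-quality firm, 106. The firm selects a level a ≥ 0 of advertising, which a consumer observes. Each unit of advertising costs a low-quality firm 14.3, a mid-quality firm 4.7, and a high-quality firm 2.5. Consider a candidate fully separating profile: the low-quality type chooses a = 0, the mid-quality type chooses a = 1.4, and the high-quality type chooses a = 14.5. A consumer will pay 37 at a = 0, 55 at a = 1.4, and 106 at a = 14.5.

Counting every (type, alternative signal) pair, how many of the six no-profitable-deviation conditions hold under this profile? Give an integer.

Mid-quality (own payoff 55 − 4.7×1.4 = 48.42): to a=0 gives 37 → no gain ✓; to a=14.5 gives 106 − 4.7×14.5 = 37.85 → no gain ✓.
High-quality (own payoff 106 − 2.5×14.5 = 69.75): to a=0 gives 37 → no gain ✓; to a=1.4 gives 55 − 2.5×1.4 = 51.5 → no gain ✓.
Low-quality (own payoff 37): to a=1.4 gives 55 − 14.3×1.4 = 34.98 → no gain ✓; to a=14.5 gives 106 − 14.3×14.5 = -101.35 → no gain ✓.
6 of the 6 constraints hold; this profile is a separating equilibrium.

6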